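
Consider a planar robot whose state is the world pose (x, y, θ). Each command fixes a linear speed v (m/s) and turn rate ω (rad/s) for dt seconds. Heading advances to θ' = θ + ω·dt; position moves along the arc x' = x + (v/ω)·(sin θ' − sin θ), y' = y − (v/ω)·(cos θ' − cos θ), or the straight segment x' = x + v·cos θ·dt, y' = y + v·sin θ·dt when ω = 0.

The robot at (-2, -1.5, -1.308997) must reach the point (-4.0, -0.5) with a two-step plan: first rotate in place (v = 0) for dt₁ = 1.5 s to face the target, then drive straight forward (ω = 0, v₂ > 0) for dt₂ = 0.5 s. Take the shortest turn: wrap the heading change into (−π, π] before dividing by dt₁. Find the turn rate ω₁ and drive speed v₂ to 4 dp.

heading to target = atan2(-0.5−-1.5, -4−-2) = 2.6779
Δθ = wrap(2.6779 − -1.3090) = -2.2962; ω₁ = Δθ/dt₁ = -1.5308
distance = √((-4−-2)² + (-0.5−-1.5)²) = 2.2361; v₂ = distance/dt₂ = 4.4721

ω₁ = -1.5308, v₂ = 4.4721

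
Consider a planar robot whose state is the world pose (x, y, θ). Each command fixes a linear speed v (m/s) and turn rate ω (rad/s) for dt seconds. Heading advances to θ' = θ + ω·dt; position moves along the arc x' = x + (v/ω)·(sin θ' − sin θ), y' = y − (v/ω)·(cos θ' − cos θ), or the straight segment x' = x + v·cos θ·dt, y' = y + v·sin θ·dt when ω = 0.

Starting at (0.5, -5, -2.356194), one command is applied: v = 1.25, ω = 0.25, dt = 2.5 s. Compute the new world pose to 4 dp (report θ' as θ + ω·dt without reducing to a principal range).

(-0.9003, -7.7370, -1.7312)

θ' = -2.3562 + 0.25·2.5 = -1.7312
R = v/ω = 1.25/0.25 = 5.0000
x' = 0.5 + 5.0000·(sin -1.7312 − sin -2.3562) = -0.9003
y' = -5 − 5.0000·(cos -1.7312 − cos -2.3562) = -7.7370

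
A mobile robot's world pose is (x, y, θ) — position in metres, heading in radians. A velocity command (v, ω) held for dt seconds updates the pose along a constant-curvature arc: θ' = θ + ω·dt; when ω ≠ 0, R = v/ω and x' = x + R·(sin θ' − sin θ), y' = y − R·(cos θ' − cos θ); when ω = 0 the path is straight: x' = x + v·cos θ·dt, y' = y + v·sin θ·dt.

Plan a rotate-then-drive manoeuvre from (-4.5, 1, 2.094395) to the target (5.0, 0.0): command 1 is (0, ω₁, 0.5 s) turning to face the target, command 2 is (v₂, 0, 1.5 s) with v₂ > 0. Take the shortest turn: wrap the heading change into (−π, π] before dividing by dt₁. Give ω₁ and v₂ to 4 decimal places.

heading to target = atan2(0−1, 5−-4.5) = -0.1049
Δθ = wrap(-0.1049 − 2.0944) = -2.1993; ω₁ = Δθ/dt₁ = -4.3985
distance = √((5−-4.5)² + (0−1)²) = 9.5525; v₂ = distance/dt₂ = 6.3683

ω₁ = -4.3985, v₂ = 6.3683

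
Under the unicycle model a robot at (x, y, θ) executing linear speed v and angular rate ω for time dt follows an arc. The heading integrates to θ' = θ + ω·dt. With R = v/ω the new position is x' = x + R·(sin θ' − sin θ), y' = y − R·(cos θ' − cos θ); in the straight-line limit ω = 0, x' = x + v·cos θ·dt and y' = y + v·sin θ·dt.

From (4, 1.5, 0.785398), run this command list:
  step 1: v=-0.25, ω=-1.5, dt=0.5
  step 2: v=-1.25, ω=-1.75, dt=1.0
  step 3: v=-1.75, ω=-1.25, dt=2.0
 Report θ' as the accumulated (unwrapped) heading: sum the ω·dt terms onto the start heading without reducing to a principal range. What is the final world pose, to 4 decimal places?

step 1: θ'=0.0354 (R=0.1667) → pose (3.8880, 1.4513, 0.0354)
step 2: θ'=-1.7146 (R=0.7143) → pose (3.1559, 2.2675, -1.7146)
step 3: θ'=-4.2146 (R=1.4000) → pose (5.7715, 2.7353, -4.2146)

(5.7715, 2.7353, -4.2146)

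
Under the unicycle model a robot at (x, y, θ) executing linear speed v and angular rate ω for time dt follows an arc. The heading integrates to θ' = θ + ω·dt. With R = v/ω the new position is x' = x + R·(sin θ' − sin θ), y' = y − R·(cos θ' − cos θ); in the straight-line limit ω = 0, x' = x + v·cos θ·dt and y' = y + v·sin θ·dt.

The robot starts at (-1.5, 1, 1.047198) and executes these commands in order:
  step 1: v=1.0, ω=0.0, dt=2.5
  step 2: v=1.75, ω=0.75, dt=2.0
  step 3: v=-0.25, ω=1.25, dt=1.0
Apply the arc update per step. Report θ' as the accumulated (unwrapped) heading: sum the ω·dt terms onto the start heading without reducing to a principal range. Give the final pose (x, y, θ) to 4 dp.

(-0.7301, 6.2720, 3.7972)

step 1: θ'=1.0472 (straight) → pose (-0.2500, 3.1651, 1.0472)
step 2: θ'=2.5472 (R=2.3333) → pose (-0.9640, 6.2649, 2.5472)
step 3: θ'=3.7972 (R=-0.2000) → pose (-0.7301, 6.2720, 3.7972)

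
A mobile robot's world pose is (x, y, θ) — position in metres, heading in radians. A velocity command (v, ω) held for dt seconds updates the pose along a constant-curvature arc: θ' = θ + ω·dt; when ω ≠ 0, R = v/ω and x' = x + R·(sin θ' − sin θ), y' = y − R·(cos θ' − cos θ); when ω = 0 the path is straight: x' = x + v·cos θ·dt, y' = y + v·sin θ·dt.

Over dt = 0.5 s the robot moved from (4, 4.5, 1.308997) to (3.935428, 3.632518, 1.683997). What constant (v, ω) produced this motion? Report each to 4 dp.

Δθ = 1.683997 − 1.308997 = 0.375000
ω = Δθ/dt = 0.375000/0.5 = 0.7500
R = −Δy/(cos θ' − cos θ) = -2.3333
v = R·ω = -2.3333·0.7500 = -1.7500

v = -1.7500, ω = 0.7500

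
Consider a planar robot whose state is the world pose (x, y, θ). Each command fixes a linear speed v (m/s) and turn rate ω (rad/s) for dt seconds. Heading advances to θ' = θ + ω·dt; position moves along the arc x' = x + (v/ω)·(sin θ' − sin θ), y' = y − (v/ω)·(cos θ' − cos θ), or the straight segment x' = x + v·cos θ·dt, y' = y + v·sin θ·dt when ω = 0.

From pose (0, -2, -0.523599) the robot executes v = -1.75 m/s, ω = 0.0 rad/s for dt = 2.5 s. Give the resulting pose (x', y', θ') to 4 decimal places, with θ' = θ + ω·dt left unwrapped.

θ' = -0.5236 + 0.0·2.5 = -0.5236
ω = 0 → straight: x' = 0 + -1.75·cos(-0.5236)·2.5 = -3.7889
y' = -2 + -1.75·sin(-0.5236)·2.5 = 0.1875

(-3.7889, 0.1875, -0.5236)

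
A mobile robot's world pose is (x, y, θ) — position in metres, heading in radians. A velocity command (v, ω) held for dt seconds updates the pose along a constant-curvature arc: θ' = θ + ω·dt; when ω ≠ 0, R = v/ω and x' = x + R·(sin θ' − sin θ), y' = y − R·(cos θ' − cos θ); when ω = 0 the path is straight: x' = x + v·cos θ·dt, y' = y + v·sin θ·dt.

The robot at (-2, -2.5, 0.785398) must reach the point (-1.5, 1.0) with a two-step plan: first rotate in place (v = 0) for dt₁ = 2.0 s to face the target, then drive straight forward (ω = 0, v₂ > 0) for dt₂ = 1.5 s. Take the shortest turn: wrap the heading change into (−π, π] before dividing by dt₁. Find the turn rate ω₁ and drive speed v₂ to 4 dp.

ω₁ = 0.3218, v₂ = 2.3570

heading to target = atan2(1−-2.5, -1.5−-2) = 1.4289
Δθ = wrap(1.4289 − 0.7854) = 0.6435; ω₁ = Δθ/dt₁ = 0.3218
distance = √((-1.5−-2)² + (1−-2.5)²) = 3.5355; v₂ = distance/dt₂ = 2.3570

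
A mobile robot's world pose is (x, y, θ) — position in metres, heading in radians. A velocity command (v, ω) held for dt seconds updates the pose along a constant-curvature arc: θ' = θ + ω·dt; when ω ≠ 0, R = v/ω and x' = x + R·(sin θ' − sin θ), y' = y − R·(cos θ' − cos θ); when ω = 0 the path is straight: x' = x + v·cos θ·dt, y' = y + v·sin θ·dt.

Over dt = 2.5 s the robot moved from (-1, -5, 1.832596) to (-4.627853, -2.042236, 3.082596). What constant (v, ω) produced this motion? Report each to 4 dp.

Δθ = 3.082596 − 1.832596 = 1.250000
ω = Δθ/dt = 1.250000/2.5 = 0.5000
R = Δx/(sin θ' − sin θ) = 4.0000
v = R·ω = 4.0000·0.5000 = 2.0000

v = 2.0000, ω = 0.5000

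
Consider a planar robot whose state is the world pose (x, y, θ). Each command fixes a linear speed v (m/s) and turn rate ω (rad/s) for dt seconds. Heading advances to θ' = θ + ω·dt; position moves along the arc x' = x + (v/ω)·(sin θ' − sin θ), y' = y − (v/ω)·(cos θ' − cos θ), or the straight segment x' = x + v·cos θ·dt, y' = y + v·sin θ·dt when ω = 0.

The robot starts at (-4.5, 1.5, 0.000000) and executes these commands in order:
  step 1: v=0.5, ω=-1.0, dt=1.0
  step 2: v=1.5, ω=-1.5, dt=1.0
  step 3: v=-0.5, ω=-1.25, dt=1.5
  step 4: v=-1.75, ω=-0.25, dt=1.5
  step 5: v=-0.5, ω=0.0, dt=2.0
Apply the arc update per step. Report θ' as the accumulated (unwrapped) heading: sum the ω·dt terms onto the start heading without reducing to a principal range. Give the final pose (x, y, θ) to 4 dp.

(-3.3533, -3.8390, -4.7500)

step 1: θ'=-1.0000 (R=-0.5000) → pose (-4.0793, 1.2702, -1.0000)
step 2: θ'=-2.5000 (R=-1.0000) → pose (-4.3223, -0.0713, -2.5000)
step 3: θ'=-4.3750 (R=0.4000) → pose (-3.7054, -0.2593, -4.3750)
step 4: θ'=-4.7500 (R=7.0000) → pose (-3.3157, -2.8397, -4.7500)
step 5: θ'=-4.7500 (straight) → pose (-3.3533, -3.8390, -4.7500)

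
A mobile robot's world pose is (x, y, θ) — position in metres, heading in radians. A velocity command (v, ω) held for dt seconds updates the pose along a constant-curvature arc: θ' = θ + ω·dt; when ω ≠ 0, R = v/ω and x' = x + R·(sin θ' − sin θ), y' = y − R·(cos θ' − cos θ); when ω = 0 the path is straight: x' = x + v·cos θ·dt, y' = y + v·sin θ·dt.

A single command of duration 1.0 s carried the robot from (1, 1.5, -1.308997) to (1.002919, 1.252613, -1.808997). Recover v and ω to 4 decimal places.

Δθ = -1.808997 − -1.308997 = -0.500000
ω = Δθ/dt = -0.500000/1.0 = -0.5000
R = −Δy/(cos θ' − cos θ) = -0.5000
v = R·ω = -0.5000·-0.5000 = 0.2500

v = 0.2500, ω = -0.5000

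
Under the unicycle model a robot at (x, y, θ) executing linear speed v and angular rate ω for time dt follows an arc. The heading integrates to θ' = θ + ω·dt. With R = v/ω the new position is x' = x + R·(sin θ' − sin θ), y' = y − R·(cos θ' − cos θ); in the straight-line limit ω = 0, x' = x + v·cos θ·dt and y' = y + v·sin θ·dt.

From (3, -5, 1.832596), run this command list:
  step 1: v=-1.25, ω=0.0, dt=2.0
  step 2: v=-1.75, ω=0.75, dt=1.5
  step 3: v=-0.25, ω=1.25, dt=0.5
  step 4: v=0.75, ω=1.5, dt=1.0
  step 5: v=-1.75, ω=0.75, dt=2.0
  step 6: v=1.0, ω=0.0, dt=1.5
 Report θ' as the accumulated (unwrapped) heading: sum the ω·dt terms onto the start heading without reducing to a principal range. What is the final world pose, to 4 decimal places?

step 1: θ'=1.8326 (straight) → pose (3.6470, -7.4148, 1.8326)
step 2: θ'=2.9576 (R=-2.3333) → pose (5.4740, -9.1049, 2.9576)
step 3: θ'=3.5826 (R=-0.2000) → pose (5.5959, -9.0891, 3.5826)
step 4: θ'=5.0826 (R=0.5000) → pose (5.3432, -9.7222, 5.0826)
step 5: θ'=6.5826 (R=-2.3333) → pose (2.4797, -8.3369, 6.5826)
step 6: θ'=6.5826 (straight) → pose (3.9130, -7.8944, 6.5826)

(3.9130, -7.8944, 6.5826)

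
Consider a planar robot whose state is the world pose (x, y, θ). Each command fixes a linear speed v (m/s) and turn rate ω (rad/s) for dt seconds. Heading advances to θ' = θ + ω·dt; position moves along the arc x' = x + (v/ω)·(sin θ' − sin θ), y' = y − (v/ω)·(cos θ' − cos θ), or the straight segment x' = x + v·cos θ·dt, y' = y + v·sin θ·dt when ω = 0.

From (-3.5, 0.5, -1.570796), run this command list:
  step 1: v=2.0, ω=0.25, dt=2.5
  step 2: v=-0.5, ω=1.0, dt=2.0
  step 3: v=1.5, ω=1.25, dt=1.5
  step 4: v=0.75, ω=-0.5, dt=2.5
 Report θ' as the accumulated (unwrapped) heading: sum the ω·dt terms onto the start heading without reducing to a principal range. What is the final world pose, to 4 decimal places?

step 1: θ'=-0.9458 (R=8.0000) → pose (-1.9877, -4.1808, -0.9458)
step 2: θ'=1.0542 (R=-0.5000) → pose (-2.8279, -4.2264, 1.0542)
step 3: θ'=2.9292 (R=1.2000) → pose (-3.6184, -2.4606, 2.9292)
step 4: θ'=1.6792 (R=-1.5000) → pose (-4.7934, -1.1566, 1.6792)

(-4.7934, -1.1566, 1.6792)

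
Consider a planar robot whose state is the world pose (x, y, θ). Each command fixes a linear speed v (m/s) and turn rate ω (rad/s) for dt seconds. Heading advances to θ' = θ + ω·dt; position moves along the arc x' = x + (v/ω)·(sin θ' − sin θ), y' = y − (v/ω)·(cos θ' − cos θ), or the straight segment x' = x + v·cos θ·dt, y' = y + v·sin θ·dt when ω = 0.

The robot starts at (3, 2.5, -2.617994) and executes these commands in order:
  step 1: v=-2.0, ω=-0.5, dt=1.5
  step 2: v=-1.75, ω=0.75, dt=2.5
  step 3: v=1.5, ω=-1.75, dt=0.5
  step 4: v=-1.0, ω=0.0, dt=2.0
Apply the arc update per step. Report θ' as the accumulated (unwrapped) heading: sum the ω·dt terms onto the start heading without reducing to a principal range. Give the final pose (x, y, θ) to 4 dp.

step 1: θ'=-3.3680 (R=4.0000) → pose (5.8979, 2.9338, -3.3680)
step 2: θ'=-1.4930 (R=-2.3333) → pose (8.7479, 5.3890, -1.4930)
step 3: θ'=-2.3680 (R=-0.8571) → pose (8.4923, 4.7091, -2.3680)
step 4: θ'=-2.3680 (straight) → pose (9.9231, 6.1066, -2.3680)

(9.9231, 6.1066, -2.3680)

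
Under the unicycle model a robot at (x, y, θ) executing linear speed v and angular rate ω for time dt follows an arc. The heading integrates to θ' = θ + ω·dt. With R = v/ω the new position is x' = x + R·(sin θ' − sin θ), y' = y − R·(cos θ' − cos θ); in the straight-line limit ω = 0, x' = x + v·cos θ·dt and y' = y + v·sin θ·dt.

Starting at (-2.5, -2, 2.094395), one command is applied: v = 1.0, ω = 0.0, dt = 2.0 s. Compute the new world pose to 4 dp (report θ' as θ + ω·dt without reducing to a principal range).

(-3.5000, -0.2679, 2.0944)

θ' = 2.0944 + 0.0·2.0 = 2.0944
ω = 0 → straight: x' = -2.5 + 1.0·cos(2.0944)·2.0 = -3.5000
y' = -2 + 1.0·sin(2.0944)·2.0 = -0.2679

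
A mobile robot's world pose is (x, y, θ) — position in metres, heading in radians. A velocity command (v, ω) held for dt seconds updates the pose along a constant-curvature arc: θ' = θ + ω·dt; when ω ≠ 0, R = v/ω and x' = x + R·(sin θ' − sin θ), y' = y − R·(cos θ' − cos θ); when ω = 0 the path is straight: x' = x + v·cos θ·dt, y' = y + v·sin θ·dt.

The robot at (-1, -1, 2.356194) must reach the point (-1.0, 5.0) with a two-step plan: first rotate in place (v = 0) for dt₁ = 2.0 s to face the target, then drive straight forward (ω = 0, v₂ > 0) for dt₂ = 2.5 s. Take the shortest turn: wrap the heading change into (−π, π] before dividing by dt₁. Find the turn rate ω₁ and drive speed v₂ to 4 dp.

heading to target = atan2(5−-1, -1−-1) = 1.5708
Δθ = wrap(1.5708 − 2.3562) = -0.7854; ω₁ = Δθ/dt₁ = -0.3927
distance = √((-1−-1)² + (5−-1)²) = 6.0000; v₂ = distance/dt₂ = 2.4000

ω₁ = -0.3927, v₂ = 2.4000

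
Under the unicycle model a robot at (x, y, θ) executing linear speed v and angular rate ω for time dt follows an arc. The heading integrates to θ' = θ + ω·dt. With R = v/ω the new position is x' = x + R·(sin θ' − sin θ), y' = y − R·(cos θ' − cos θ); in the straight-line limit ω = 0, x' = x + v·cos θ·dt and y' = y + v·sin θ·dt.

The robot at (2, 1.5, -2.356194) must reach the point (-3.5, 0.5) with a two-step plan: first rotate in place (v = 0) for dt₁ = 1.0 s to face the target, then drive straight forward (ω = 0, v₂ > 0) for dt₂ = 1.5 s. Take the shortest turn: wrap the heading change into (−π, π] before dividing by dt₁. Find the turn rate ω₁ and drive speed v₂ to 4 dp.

ω₁ = -0.6055, v₂ = 3.7268

heading to target = atan2(0.5−1.5, -3.5−2) = -2.9617
Δθ = wrap(-2.9617 − -2.3562) = -0.6055; ω₁ = Δθ/dt₁ = -0.6055
distance = √((-3.5−2)² + (0.5−1.5)²) = 5.5902; v₂ = distance/dt₂ = 3.7268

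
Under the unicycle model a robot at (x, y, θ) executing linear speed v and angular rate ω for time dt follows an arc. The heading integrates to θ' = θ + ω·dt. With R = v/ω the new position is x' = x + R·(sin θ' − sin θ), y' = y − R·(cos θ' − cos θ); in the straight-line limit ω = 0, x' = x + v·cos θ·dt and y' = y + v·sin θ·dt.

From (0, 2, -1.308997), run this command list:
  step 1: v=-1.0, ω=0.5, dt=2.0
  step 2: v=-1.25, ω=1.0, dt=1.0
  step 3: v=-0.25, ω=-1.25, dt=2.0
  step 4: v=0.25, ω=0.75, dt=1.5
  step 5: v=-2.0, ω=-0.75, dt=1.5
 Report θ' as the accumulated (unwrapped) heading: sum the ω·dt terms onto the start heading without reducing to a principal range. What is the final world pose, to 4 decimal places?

(-3.6153, 5.7204, -1.8090)

step 1: θ'=-0.3090 (R=-2.0000) → pose (-1.3236, 3.3876, -0.3090)
step 2: θ'=0.6910 (R=-1.2500) → pose (-2.5004, 3.1601, 0.6910)
step 3: θ'=-1.8090 (R=0.2000) → pose (-2.8222, 3.3614, -1.8090)
step 4: θ'=-0.6840 (R=0.3333) → pose (-2.7089, 3.0244, -0.6840)
step 5: θ'=-1.8090 (R=2.6667) → pose (-3.6153, 5.7204, -1.8090)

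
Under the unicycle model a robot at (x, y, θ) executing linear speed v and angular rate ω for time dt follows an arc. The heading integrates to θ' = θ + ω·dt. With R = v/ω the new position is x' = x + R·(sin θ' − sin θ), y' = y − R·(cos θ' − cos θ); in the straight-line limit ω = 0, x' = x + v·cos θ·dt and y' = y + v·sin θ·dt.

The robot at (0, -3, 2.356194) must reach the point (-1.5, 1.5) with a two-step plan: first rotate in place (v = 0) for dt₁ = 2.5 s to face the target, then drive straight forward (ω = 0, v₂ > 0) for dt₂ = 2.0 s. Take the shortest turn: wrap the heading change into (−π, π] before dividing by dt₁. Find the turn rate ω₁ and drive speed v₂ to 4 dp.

heading to target = atan2(1.5−-3, -1.5−0) = 1.8925
Δθ = wrap(1.8925 − 2.3562) = -0.4636; ω₁ = Δθ/dt₁ = -0.1855
distance = √((-1.5−0)² + (1.5−-3)²) = 4.7434; v₂ = distance/dt₂ = 2.3717

ω₁ = -0.1855, v₂ = 2.3717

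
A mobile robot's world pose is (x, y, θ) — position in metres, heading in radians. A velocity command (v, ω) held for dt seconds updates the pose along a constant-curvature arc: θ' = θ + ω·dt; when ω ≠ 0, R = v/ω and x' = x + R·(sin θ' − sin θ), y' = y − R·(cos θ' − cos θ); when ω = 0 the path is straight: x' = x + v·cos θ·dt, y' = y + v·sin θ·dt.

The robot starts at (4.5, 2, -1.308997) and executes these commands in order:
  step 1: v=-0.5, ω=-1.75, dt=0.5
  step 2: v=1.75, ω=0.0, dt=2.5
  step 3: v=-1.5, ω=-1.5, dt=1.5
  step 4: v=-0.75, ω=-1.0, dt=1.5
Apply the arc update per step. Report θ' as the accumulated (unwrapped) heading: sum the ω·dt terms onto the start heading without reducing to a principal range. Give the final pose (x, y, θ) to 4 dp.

(3.3393, -2.5511, -5.9340)

step 1: θ'=-2.1840 (R=0.2857) → pose (4.5423, 2.2384, -2.1840)
step 2: θ'=-2.1840 (straight) → pose (2.0246, -1.3395, -2.1840)
step 3: θ'=-4.4340 (R=1.0000) → pose (3.8039, -1.6402, -4.4340)
step 4: θ'=-5.9340 (R=0.7500) → pose (3.3393, -2.5511, -5.9340)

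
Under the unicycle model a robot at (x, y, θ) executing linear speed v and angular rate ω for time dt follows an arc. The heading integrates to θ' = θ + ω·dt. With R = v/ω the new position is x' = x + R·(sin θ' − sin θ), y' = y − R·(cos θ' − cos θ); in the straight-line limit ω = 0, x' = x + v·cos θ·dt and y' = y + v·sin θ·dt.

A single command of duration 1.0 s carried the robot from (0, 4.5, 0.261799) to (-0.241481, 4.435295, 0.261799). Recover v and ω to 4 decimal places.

v = -0.2500, ω = 0.0000

Δθ = 0.261799 − 0.261799 = 0.000000
ω = Δθ/dt = 0.000000/1.0 = 0.0000
ω = 0 → v = (Δx·cos θ + Δy·sin θ)/dt = -0.2500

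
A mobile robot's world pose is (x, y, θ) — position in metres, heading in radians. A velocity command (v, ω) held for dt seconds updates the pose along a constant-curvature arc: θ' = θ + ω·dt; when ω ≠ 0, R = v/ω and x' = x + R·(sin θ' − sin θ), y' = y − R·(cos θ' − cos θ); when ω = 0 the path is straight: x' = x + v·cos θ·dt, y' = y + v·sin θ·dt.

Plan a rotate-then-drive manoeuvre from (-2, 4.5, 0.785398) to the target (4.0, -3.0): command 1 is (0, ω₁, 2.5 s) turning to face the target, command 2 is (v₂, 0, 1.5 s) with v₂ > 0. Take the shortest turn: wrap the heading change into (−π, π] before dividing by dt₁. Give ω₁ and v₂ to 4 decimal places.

heading to target = atan2(-3−4.5, 4−-2) = -0.8961
Δθ = wrap(-0.8961 − 0.7854) = -1.6815; ω₁ = Δθ/dt₁ = -0.6726
distance = √((4−-2)² + (-3−4.5)²) = 9.6047; v₂ = distance/dt₂ = 6.4031

ω₁ = -0.6726, v₂ = 6.4031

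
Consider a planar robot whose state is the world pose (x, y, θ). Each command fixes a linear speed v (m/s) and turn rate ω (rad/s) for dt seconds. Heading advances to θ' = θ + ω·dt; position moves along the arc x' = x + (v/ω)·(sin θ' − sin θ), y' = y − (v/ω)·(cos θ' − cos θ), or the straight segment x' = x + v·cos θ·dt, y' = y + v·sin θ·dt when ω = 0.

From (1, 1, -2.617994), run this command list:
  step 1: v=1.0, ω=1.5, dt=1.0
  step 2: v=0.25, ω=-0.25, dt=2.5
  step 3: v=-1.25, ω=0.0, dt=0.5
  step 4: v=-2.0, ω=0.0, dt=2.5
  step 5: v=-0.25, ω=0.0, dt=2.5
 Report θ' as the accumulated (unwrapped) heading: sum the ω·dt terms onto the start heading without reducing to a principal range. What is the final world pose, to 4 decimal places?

step 1: θ'=-1.1180 (R=0.6667) → pose (0.7339, 0.1310, -1.1180)
step 2: θ'=-1.7430 (R=-1.0000) → pose (0.8198, -0.4778, -1.7430)
step 3: θ'=-1.7430 (straight) → pose (0.9269, 0.1379, -1.7430)
step 4: θ'=-1.7430 (straight) → pose (1.7837, 5.0640, -1.7430)
step 5: θ'=-1.7430 (straight) → pose (1.8908, 5.6797, -1.7430)

(1.8908, 5.6797, -1.7430)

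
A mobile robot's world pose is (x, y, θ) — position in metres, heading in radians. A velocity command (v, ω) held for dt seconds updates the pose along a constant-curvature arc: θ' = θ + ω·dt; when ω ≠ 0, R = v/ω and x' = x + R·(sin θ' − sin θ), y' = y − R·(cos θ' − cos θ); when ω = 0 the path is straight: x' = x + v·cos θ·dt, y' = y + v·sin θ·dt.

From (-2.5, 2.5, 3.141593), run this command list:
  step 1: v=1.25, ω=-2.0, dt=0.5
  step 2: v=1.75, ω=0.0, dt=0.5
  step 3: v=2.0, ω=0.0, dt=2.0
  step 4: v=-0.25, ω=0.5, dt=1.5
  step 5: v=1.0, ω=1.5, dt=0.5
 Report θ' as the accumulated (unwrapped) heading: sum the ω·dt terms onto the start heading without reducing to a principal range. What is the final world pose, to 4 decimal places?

(-5.8474, 6.6143, 3.6416)

step 1: θ'=2.1416 (R=-0.6250) → pose (-3.0259, 2.7873, 2.1416)
step 2: θ'=2.1416 (straight) → pose (-3.4987, 3.5236, 2.1416)
step 3: θ'=2.1416 (straight) → pose (-5.6599, 6.8895, 2.1416)
step 4: θ'=2.8916 (R=-0.5000) → pose (-5.3629, 6.6752, 2.8916)
step 5: θ'=3.6416 (R=0.6667) → pose (-5.8474, 6.6143, 3.6416)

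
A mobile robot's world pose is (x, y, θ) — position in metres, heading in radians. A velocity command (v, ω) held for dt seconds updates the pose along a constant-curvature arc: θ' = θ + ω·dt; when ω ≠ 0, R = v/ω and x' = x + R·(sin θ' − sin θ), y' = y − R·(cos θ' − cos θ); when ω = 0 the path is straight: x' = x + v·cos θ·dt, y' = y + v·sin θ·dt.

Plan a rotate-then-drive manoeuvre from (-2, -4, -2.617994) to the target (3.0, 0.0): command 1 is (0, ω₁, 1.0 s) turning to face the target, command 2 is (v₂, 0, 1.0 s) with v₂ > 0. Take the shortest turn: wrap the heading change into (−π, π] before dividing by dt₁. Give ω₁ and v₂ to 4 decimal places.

heading to target = atan2(0−-4, 3−-2) = 0.6747
Δθ = wrap(0.6747 − -2.6180) = -2.9905; ω₁ = Δθ/dt₁ = -2.9905
distance = √((3−-2)² + (0−-4)²) = 6.4031; v₂ = distance/dt₂ = 6.4031

ω₁ = -2.9905, v₂ = 6.4031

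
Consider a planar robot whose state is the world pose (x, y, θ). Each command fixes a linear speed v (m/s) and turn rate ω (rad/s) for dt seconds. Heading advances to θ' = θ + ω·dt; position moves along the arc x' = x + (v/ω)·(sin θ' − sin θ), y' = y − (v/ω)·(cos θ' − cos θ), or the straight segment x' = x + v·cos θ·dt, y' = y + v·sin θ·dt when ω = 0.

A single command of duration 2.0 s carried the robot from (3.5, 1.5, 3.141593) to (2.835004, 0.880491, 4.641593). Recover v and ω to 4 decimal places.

v = 0.5000, ω = 0.7500

Δθ = 4.641593 − 3.141593 = 1.500000
ω = Δθ/dt = 1.500000/2.0 = 0.7500
R = Δx/(sin θ' − sin θ) = 0.6667
v = R·ω = 0.6667·0.7500 = 0.5000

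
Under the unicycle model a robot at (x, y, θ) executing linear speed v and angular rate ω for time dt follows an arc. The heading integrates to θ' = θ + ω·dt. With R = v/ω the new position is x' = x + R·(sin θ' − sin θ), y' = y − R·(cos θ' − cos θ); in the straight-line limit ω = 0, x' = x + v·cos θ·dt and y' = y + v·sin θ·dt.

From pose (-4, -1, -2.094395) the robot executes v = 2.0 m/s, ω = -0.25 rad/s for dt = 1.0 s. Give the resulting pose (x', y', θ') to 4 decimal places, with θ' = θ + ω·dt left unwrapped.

(-5.2050, -2.5897, -2.3444)

θ' = -2.0944 + -0.25·1.0 = -2.3444
R = v/ω = 2.0/-0.25 = -8.0000
x' = -4 + -8.0000·(sin -2.3444 − sin -2.0944) = -5.2050
y' = -1 − -8.0000·(cos -2.3444 − cos -2.0944) = -2.5897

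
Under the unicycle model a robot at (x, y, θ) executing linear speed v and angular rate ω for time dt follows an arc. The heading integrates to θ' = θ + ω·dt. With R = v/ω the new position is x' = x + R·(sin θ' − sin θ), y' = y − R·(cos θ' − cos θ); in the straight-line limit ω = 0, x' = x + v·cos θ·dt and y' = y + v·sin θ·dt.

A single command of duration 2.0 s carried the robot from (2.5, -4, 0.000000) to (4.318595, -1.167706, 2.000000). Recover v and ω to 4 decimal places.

Δθ = 2.000000 − 0.000000 = 2.000000
ω = Δθ/dt = 2.000000/2.0 = 1.0000
R = −Δy/(cos θ' − cos θ) = 2.0000
v = R·ω = 2.0000·1.0000 = 2.0000

v = 2.0000, ω = 1.0000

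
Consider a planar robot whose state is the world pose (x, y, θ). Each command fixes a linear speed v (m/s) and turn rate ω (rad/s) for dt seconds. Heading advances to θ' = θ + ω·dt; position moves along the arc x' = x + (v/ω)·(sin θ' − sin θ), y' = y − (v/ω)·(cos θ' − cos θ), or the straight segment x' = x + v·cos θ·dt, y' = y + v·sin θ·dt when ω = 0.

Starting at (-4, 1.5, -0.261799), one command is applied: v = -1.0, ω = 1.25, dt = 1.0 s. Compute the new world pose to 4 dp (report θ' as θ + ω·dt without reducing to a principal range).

θ' = -0.2618 + 1.25·1.0 = 0.9882
R = v/ω = -1.0/1.25 = -0.8000
x' = -4 + -0.8000·(sin 0.9882 − sin -0.2618) = -4.8751
y' = 1.5 − -0.8000·(cos 0.9882 − cos -0.2618) = 1.1674

(-4.8751, 1.1674, 0.9882)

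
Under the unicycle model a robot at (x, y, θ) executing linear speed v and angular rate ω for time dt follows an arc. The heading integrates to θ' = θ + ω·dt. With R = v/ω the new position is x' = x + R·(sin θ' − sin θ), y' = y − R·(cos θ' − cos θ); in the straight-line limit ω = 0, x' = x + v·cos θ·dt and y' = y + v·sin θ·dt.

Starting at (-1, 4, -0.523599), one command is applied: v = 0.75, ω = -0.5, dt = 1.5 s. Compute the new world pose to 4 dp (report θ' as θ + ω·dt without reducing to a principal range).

θ' = -0.5236 + -0.5·1.5 = -1.2736
R = v/ω = 0.75/-0.5 = -1.5000
x' = -1 + -1.5000·(sin -1.2736 − sin -0.5236) = -0.3158
y' = 4 − -1.5000·(cos -1.2736 − cos -0.5236) = 3.1402

(-0.3158, 3.1402, -1.2736)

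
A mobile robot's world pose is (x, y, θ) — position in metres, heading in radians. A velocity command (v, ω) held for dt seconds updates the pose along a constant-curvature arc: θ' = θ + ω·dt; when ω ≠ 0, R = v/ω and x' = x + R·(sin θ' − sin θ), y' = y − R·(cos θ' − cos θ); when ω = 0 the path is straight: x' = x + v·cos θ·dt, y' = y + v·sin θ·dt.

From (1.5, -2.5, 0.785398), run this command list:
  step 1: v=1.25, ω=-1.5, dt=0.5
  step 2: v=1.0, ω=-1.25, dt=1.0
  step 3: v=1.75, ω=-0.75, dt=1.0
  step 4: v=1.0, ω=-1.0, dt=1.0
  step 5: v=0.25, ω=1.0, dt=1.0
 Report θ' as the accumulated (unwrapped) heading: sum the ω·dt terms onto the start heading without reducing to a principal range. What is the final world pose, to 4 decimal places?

step 1: θ'=0.0354 (R=-0.8333) → pose (2.0598, -2.2564, 0.0354)
step 2: θ'=-1.2146 (R=-0.8000) → pose (2.8379, -2.7770, -1.2146)
step 3: θ'=-1.9646 (R=-2.3333) → pose (2.8057, -4.4859, -1.9646)
step 4: θ'=-2.9646 (R=-1.0000) → pose (2.0583, -5.0866, -2.9646)
step 5: θ'=-1.9646 (R=0.2500) → pose (1.8715, -5.2368, -1.9646)

(1.8715, -5.2368, -1.9646)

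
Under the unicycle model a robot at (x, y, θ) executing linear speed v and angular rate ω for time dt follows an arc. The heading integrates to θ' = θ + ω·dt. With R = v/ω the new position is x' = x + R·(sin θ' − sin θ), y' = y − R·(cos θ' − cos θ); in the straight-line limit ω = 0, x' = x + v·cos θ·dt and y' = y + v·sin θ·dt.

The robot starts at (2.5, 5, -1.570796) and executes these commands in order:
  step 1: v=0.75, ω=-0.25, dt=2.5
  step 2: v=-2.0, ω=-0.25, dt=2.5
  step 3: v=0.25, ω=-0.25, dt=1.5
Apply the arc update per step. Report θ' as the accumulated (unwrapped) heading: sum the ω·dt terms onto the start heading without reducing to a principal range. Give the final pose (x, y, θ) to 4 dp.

step 1: θ'=-2.1958 (R=-3.0000) → pose (1.9329, 3.2447, -2.1958)
step 2: θ'=-2.8208 (R=8.0000) → pose (5.8980, 6.1558, -2.8208)
step 3: θ'=-3.1958 (R=-1.0000) → pose (5.5285, 6.1063, -3.1958)

(5.5285, 6.1063, -3.1958)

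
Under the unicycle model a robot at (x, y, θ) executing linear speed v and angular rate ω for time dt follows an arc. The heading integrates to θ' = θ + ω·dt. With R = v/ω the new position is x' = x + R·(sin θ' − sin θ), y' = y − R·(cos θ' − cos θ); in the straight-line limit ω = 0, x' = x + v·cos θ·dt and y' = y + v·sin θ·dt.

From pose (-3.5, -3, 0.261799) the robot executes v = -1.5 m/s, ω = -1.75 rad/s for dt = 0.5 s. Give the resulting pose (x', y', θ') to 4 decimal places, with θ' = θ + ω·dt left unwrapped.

(-4.2151, -2.8730, -0.6132)

θ' = 0.2618 + -1.75·0.5 = -0.6132
R = v/ω = -1.5/-1.75 = 0.8571
x' = -3.5 + 0.8571·(sin -0.6132 − sin 0.2618) = -4.2151
y' = -3 − 0.8571·(cos -0.6132 − cos 0.2618) = -2.8730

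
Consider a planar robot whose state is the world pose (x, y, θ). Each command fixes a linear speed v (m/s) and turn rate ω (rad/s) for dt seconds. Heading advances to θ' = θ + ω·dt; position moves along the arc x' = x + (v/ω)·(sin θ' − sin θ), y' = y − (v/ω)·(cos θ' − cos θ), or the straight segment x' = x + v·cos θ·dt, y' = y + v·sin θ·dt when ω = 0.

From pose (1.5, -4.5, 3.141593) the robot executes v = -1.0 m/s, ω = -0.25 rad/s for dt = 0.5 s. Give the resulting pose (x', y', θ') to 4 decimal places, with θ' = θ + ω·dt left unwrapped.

θ' = 3.1416 + -0.25·0.5 = 3.0166
R = v/ω = -1.0/-0.25 = 4.0000
x' = 1.5 + 4.0000·(sin 3.0166 − sin 3.1416) = 1.9987
y' = -4.5 − 4.0000·(cos 3.0166 − cos 3.1416) = -4.5312

(1.9987, -4.5312, 3.0166)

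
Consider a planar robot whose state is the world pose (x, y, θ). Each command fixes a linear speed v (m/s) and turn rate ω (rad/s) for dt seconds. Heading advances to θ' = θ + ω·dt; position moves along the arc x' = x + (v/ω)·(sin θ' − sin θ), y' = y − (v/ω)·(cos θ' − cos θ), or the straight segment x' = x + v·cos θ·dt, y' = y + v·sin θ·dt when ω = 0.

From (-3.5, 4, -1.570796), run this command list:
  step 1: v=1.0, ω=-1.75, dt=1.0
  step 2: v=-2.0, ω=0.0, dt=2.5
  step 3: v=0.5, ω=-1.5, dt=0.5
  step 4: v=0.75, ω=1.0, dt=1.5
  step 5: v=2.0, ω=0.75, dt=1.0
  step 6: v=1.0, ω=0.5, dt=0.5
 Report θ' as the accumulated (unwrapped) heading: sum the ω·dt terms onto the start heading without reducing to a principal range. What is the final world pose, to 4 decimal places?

step 1: θ'=-3.3208 (R=-0.5714) → pose (-4.1733, 3.4377, -3.3208)
step 2: θ'=-3.3208 (straight) → pose (0.7466, 2.5465, -3.3208)
step 3: θ'=-4.0708 (R=-0.3333) → pose (0.5390, 2.6750, -4.0708)
step 4: θ'=-2.5708 (R=0.7500) → pose (-0.4671, 2.8572, -2.5708)
step 5: θ'=-1.8208 (R=2.6667) → pose (-1.6100, 1.2731, -1.8208)
step 6: θ'=-1.5708 (R=2.0000) → pose (-1.6722, 0.7783, -1.5708)

(-1.6722, 0.7783, -1.5708)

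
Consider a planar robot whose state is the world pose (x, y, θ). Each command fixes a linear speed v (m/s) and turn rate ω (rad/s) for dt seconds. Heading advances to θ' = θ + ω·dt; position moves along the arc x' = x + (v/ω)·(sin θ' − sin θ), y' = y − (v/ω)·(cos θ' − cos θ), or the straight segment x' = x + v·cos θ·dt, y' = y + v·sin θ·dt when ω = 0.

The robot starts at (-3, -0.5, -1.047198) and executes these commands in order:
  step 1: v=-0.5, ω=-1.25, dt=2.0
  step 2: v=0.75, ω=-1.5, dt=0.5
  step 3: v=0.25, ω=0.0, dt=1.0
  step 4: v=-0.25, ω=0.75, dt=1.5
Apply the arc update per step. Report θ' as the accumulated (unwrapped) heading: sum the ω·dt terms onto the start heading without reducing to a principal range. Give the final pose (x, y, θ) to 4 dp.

step 1: θ'=-3.5472 (R=0.4000) → pose (-2.4958, 0.0675, -3.5472)
step 2: θ'=-4.2972 (R=-0.5000) → pose (-2.7560, 0.3253, -4.2972)
step 3: θ'=-4.2972 (straight) → pose (-2.8568, 0.5541, -4.2972)
step 4: θ'=-3.1722 (R=-0.3333) → pose (-2.5620, 0.3553, -3.1722)

(-2.5620, 0.3553, -3.1722)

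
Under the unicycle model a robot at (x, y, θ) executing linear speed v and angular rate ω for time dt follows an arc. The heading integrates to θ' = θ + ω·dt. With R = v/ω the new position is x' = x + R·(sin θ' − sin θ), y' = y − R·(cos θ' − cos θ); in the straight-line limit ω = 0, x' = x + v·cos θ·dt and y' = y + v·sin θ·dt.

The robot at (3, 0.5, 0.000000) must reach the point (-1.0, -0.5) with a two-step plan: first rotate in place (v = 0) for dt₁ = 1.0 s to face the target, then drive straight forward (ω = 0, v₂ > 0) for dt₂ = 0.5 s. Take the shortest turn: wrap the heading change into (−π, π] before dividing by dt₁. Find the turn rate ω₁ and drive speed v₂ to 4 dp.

ω₁ = -2.8966, v₂ = 8.2462

heading to target = atan2(-0.5−0.5, -1−3) = -2.8966
Δθ = wrap(-2.8966 − 0.0000) = -2.8966; ω₁ = Δθ/dt₁ = -2.8966
distance = √((-1−3)² + (-0.5−0.5)²) = 4.1231; v₂ = distance/dt₂ = 8.2462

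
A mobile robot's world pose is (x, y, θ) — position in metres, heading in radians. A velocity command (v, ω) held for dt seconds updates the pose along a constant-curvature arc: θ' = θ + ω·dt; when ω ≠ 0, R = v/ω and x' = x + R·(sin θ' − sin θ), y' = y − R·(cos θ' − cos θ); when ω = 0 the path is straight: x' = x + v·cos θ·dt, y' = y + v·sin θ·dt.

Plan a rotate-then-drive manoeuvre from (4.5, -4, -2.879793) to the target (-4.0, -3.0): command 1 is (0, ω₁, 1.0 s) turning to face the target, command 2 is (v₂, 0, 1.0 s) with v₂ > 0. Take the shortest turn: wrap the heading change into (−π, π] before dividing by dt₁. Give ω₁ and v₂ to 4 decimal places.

heading to target = atan2(-3−-4, -4−4.5) = 3.0245
Δθ = wrap(3.0245 − -2.8798) = -0.3789; ω₁ = Δθ/dt₁ = -0.3789
distance = √((-4−4.5)² + (-3−-4)²) = 8.5586; v₂ = distance/dt₂ = 8.5586

ω₁ = -0.3789, v₂ = 8.5586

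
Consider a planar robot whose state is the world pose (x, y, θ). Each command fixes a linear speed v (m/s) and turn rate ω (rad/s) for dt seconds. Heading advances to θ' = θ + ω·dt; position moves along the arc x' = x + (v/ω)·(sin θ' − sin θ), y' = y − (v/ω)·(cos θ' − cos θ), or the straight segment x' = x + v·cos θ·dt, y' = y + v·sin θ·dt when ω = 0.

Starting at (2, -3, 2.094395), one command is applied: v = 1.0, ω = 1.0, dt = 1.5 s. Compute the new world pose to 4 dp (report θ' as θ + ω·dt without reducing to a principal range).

(0.6965, -2.6008, 3.5944)

θ' = 2.0944 + 1.0·1.5 = 3.5944
R = v/ω = 1.0/1.0 = 1.0000
x' = 2 + 1.0000·(sin 3.5944 − sin 2.0944) = 0.6965
y' = -3 − 1.0000·(cos 3.5944 − cos 2.0944) = -2.6008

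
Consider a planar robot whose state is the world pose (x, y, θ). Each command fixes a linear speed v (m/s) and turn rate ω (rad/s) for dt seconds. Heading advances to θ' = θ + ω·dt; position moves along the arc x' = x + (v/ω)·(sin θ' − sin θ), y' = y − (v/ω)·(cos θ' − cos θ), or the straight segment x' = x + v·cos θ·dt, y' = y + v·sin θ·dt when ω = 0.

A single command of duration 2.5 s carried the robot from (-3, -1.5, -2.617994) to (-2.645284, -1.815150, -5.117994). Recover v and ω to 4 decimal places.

Δθ = -5.117994 − -2.617994 = -2.500000
ω = Δθ/dt = -2.500000/2.5 = -1.0000
R = Δx/(sin θ' − sin θ) = 0.2500
v = R·ω = 0.2500·-1.0000 = -0.2500

v = -0.2500, ω = -1.0000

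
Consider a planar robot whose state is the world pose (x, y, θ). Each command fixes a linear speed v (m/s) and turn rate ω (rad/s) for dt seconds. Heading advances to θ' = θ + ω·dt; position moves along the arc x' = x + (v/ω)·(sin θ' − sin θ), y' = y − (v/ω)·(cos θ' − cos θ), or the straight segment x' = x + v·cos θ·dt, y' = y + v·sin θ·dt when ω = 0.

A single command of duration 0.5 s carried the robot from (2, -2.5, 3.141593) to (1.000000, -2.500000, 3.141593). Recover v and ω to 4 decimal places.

Δθ = 3.141593 − 3.141593 = 0.000000
ω = Δθ/dt = 0.000000/0.5 = 0.0000
ω = 0 → v = (Δx·cos θ + Δy·sin θ)/dt = 2.0000

v = 2.0000, ω = 0.0000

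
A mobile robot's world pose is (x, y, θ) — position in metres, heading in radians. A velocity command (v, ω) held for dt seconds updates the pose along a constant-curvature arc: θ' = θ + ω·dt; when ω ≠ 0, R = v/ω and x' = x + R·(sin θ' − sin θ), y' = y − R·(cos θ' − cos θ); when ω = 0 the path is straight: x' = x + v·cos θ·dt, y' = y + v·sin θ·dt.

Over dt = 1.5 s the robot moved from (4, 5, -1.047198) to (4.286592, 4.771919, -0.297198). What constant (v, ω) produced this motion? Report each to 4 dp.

Δθ = -0.297198 − -1.047198 = 0.750000
ω = Δθ/dt = 0.750000/1.5 = 0.5000
R = Δx/(sin θ' − sin θ) = 0.5000
v = R·ω = 0.5000·0.5000 = 0.2500

v = 0.2500, ω = 0.5000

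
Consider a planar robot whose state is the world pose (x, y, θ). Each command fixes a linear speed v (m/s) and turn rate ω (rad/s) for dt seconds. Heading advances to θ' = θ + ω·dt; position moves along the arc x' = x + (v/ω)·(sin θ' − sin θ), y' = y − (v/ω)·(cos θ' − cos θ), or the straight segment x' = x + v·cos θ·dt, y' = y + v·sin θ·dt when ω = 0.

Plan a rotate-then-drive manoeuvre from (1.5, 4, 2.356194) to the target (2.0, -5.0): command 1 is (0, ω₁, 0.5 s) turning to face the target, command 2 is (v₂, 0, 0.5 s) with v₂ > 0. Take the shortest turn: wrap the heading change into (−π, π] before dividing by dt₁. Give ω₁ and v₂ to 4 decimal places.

heading to target = atan2(-5−4, 2−1.5) = -1.5153
Δθ = wrap(-1.5153 − 2.3562) = 2.4117; ω₁ = Δθ/dt₁ = 4.8234
distance = √((2−1.5)² + (-5−4)²) = 9.0139; v₂ = distance/dt₂ = 18.0278

ω₁ = 4.8234, v₂ = 18.0278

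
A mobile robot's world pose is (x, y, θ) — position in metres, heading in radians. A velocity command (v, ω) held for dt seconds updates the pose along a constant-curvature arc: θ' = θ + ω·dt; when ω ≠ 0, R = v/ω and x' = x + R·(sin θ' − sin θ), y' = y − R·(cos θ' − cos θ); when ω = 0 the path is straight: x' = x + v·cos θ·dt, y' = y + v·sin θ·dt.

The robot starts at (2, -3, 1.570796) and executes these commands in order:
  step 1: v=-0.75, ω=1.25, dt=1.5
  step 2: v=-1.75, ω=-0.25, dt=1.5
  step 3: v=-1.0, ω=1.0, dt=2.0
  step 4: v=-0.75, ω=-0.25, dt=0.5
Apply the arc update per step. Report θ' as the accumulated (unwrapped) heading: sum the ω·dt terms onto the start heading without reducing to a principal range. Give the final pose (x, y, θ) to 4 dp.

step 1: θ'=3.4458 (R=-0.6000) → pose (2.7797, -3.5725, 3.4458)
step 2: θ'=3.0708 (R=7.0000) → pose (5.3716, -3.2686, 3.0708)
step 3: θ'=5.0708 (R=-1.0000) → pose (6.3788, -1.9203, 5.0708)
step 4: θ'=4.9458 (R=3.0000) → pose (6.2695, -1.5618, 4.9458)

(6.2695, -1.5618, 4.9458)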